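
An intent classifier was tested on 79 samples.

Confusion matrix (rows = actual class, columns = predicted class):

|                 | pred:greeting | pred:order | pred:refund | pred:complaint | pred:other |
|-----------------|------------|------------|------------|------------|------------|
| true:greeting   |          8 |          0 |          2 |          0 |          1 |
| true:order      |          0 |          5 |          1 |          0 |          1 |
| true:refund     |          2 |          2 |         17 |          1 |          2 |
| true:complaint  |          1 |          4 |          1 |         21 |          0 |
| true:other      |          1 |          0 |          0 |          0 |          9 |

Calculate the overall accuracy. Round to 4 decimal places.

0.7595

Accuracy = trace / total = (8+5+17+21+9=60) / 79 = 60/79 = 0.7595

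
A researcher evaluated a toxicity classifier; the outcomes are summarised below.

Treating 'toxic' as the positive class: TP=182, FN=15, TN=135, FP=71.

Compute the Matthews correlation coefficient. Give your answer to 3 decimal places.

MCC = (TP·TN − FP·FN) / √((TP+FP)(TP+FN)(TN+FP)(TN+FN))
Numerator = 182·135 − 71·15 = 23505
Denominator = √(253·197·206·150) = √1540086900 = 39243.9409
MCC = 23505 / 39243.9409 = 0.599

0.599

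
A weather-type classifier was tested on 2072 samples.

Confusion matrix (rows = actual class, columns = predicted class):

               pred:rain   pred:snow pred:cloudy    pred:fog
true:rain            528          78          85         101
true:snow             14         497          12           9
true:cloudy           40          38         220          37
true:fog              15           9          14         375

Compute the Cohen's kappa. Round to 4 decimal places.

0.7039

Observed agreement pₒ = trace/N = 1620/2072 = 0.78185
Expected agreement pₑ = Σ (rowᵢ·colᵢ)/N² = (792·597 + 532·622 + 335·331 + 413·522)/2072² = 0.26325
κ = (pₒ − pₑ)/(1 − pₑ) = (0.78185 − 0.26325)/(1 − 0.26325) = 0.7039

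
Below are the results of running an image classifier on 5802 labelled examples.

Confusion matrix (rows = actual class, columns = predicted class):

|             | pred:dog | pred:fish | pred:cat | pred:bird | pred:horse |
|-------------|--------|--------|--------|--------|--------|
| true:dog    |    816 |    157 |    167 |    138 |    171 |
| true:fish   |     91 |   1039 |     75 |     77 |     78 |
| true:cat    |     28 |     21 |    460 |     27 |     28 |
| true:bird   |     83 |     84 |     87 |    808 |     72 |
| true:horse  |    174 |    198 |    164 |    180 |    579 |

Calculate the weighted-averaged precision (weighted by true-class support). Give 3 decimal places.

0.648

Per-class precision (TP/(TP+FP)):
  dog: TP=816, FP=91+28+83+174=376 → 816/1192 = 0.6846
  fish: TP=1039, FP=157+21+84+198=460 → 1039/1499 = 0.6931
  cat: TP=460, FP=167+75+87+164=493 → 460/953 = 0.4827
  bird: TP=808, FP=138+77+27+180=422 → 808/1230 = 0.6569
  horse: TP=579, FP=171+78+28+72=349 → 579/928 = 0.6239
Weighted-precision = Σ (supportᵢ/N)·precisionᵢ with N=5802: (1449/5802)·0.6846 + (1360/5802)·0.6931 + (564/5802)·0.4827 + (1134/5802)·0.6569 + (1295/5802)·0.6239 = 0.648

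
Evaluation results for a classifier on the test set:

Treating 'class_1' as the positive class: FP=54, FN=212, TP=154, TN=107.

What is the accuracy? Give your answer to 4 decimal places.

0.4953

Accuracy = (TP+TN)/N = (154+107)/527 = 0.4953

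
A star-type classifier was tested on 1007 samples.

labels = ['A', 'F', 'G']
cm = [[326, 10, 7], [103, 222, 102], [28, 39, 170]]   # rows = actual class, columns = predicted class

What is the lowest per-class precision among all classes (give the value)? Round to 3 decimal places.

0.609

Per-class precision (TP/(TP+FP)):
  A: TP=326, FP=103+28=131 → 326/457 = 0.7133
  F: TP=222, FP=10+39=49 → 222/271 = 0.8192
  G: TP=170, FP=7+102=109 → 170/279 = 0.6093
Lowest is class 'G' with precision = 0.609.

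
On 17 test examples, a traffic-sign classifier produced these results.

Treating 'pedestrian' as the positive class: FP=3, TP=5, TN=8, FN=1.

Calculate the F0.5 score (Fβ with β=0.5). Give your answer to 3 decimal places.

Fβ = (1+β²)·TP / ((1+β²)·TP + β²·FN + FP), with β²=1/4
= 1.25·5 / (1.25·5 + 0.25·1 + 3) = 0.658

0.658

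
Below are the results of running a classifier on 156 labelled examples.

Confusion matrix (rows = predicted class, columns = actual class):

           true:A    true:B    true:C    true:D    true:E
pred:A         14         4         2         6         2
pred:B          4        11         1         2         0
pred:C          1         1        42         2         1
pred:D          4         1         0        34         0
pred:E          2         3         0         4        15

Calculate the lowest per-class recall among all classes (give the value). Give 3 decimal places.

0.550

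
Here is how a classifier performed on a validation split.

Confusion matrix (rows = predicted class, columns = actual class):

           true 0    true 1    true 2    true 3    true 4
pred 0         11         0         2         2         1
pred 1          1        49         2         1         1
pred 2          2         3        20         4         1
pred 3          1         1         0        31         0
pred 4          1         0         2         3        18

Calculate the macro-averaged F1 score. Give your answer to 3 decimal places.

0.791

Per-class F1 score (2·TP/(2·TP+FP+FN)):
  0: TP=11, FP=0+2+2+1=5, FN=1+2+1+1=5 → 22/32 = 0.6875
  1: TP=49, FP=1+2+1+1=5, FN=0+3+1+0=4 → 98/107 = 0.9159
  2: TP=20, FP=2+3+4+1=10, FN=2+2+0+2=6 → 40/56 = 0.7143
  3: TP=31, FP=1+1+0+0=2, FN=2+1+4+3=10 → 62/74 = 0.8378
  4: TP=18, FP=1+0+2+3=6, FN=1+1+1+0=3 → 36/45 = 0.8000
Macro-F1 score = mean = (0.6875 + 0.9159 + 0.7143 + 0.8378 + 0.8000) / 5 = 0.791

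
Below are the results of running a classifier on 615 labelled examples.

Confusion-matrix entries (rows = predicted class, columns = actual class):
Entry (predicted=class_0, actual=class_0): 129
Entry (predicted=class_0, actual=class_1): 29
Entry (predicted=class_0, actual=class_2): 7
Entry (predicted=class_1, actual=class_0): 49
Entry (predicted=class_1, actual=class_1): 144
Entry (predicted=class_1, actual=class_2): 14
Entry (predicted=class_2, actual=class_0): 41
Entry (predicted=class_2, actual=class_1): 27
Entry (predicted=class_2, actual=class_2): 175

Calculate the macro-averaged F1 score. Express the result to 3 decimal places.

0.726

Per-class F1 score (2·TP/(2·TP+FP+FN)):
  class_0: TP=129, FP=29+7=36, FN=49+41=90 → 258/384 = 0.6719
  class_1: TP=144, FP=49+14=63, FN=29+27=56 → 288/407 = 0.7076
  class_2: TP=175, FP=41+27=68, FN=7+14=21 → 350/439 = 0.7973
Macro-F1 score = mean = (0.6719 + 0.7076 + 0.7973) / 3 = 0.726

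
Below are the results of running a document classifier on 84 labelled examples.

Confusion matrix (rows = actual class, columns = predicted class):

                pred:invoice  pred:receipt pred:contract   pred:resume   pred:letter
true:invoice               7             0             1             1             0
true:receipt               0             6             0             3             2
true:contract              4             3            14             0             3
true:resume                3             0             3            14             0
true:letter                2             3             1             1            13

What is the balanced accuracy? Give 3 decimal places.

Balanced accuracy = mean of per-class recall.
  invoice: recall = 7/9 = 0.7778
  receipt: recall = 6/11 = 0.5455
  contract: recall = 14/24 = 0.5833
  resume: recall = 14/20 = 0.7000
  letter: recall = 13/20 = 0.6500
Mean = (0.7778 + 0.5455 + 0.5833 + 0.7000 + 0.6500) / 5 = 0.651

0.651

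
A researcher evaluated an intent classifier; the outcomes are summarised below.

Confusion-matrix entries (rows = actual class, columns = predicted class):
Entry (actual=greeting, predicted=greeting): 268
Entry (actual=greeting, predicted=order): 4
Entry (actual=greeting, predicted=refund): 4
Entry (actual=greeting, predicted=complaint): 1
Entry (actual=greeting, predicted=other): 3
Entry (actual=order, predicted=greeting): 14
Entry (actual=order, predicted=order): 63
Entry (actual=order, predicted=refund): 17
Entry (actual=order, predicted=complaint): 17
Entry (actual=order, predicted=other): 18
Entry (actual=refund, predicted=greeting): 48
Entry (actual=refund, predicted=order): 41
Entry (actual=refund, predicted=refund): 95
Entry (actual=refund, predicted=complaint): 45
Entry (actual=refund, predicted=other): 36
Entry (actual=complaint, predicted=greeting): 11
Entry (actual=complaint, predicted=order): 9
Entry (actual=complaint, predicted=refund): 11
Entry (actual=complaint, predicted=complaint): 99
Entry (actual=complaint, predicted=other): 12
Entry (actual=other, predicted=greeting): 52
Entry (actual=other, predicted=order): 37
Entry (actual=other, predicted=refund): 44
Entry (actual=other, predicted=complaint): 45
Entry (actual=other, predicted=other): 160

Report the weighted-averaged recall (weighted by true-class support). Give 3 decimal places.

0.594

Per-class recall (TP/(TP+FN)):
  greeting: TP=268, FN=4+4+1+3=12 → 268/280 = 0.9571
  order: TP=63, FN=14+17+17+18=66 → 63/129 = 0.4884
  refund: TP=95, FN=48+41+45+36=170 → 95/265 = 0.3585
  complaint: TP=99, FN=11+9+11+12=43 → 99/142 = 0.6972
  other: TP=160, FN=52+37+44+45=178 → 160/338 = 0.4734
Weighted-recall = Σ (supportᵢ/N)·recallᵢ with N=1154: (280/1154)·0.9571 + (129/1154)·0.4884 + (265/1154)·0.3585 + (142/1154)·0.6972 + (338/1154)·0.4734 = 0.594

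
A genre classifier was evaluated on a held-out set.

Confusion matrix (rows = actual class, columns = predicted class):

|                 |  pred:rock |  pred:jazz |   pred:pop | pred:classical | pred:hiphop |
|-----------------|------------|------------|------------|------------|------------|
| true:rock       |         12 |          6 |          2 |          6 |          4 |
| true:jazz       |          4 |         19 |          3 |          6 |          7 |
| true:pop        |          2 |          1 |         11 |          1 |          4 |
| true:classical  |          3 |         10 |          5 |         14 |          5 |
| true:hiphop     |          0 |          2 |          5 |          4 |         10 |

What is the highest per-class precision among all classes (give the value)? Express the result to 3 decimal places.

0.571

Per-class precision (TP/(TP+FP)):
  rock: TP=12, FP=4+2+3+0=9 → 12/21 = 0.5714
  jazz: TP=19, FP=6+1+10+2=19 → 19/38 = 0.5000
  pop: TP=11, FP=2+3+5+5=15 → 11/26 = 0.4231
  classical: TP=14, FP=6+6+1+4=17 → 14/31 = 0.4516
  hiphop: TP=10, FP=4+7+4+5=20 → 10/30 = 0.3333
Highest is class 'rock' with precision = 0.571.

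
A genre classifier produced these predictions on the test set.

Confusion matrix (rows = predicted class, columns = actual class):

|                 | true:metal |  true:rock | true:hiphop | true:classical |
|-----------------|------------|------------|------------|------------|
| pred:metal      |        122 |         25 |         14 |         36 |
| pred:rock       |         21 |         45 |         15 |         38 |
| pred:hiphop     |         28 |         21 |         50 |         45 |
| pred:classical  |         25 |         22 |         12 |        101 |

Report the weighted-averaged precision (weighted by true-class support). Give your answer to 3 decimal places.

0.540

Per-class precision (TP/(TP+FP)):
  metal: TP=122, FP=25+14+36=75 → 122/197 = 0.6193
  rock: TP=45, FP=21+15+38=74 → 45/119 = 0.3782
  hiphop: TP=50, FP=28+21+45=94 → 50/144 = 0.3472
  classical: TP=101, FP=25+22+12=59 → 101/160 = 0.6313
Weighted-precision = Σ (supportᵢ/N)·precisionᵢ with N=620: (196/620)·0.6193 + (113/620)·0.3782 + (91/620)·0.3472 + (220/620)·0.6313 = 0.540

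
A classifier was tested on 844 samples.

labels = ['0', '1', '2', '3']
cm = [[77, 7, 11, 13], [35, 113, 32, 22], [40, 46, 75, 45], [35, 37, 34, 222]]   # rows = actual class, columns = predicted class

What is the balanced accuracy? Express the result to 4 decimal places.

0.5783

Balanced accuracy = mean of per-class recall.
  0: recall = 77/108 = 0.71296
  1: recall = 113/202 = 0.55941
  2: recall = 75/206 = 0.36408
  3: recall = 222/328 = 0.67683
Mean = (0.71296 + 0.55941 + 0.36408 + 0.67683) / 4 = 0.5783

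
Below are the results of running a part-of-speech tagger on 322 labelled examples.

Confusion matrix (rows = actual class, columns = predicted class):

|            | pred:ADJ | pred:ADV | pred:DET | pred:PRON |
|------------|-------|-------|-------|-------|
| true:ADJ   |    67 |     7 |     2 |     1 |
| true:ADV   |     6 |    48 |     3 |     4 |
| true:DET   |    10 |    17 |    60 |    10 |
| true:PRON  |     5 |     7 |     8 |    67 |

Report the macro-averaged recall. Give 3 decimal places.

0.761

Per-class recall (TP/(TP+FN)):
  ADJ: TP=67, FN=7+2+1=10 → 67/77 = 0.8701
  ADV: TP=48, FN=6+3+4=13 → 48/61 = 0.7869
  DET: TP=60, FN=10+17+10=37 → 60/97 = 0.6186
  PRON: TP=67, FN=5+7+8=20 → 67/87 = 0.7701
Macro-recall = mean = (0.8701 + 0.7869 + 0.6186 + 0.7701) / 4 = 0.761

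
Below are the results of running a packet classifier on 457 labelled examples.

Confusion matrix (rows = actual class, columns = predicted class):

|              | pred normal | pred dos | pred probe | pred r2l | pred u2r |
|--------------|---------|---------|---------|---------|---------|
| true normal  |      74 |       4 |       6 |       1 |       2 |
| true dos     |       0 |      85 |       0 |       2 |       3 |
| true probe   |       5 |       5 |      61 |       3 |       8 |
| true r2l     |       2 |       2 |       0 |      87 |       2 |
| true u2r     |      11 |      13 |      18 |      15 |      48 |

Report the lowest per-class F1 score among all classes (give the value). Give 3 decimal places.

0.571

Per-class F1 score (2·TP/(2·TP+FP+FN)):
  normal: TP=74, FP=0+5+2+11=18, FN=4+6+1+2=13 → 148/179 = 0.8268
  dos: TP=85, FP=4+5+2+13=24, FN=0+0+2+3=5 → 170/199 = 0.8543
  probe: TP=61, FP=6+0+0+18=24, FN=5+5+3+8=21 → 122/167 = 0.7305
  r2l: TP=87, FP=1+2+3+15=21, FN=2+2+0+2=6 → 174/201 = 0.8657
  u2r: TP=48, FP=2+3+8+2=15, FN=11+13+18+15=57 → 96/168 = 0.5714
Lowest is class 'u2r' with F1 score = 0.571.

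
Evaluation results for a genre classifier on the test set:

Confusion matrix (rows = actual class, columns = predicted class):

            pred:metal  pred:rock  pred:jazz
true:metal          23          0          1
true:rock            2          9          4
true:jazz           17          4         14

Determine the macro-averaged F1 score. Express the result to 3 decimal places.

0.619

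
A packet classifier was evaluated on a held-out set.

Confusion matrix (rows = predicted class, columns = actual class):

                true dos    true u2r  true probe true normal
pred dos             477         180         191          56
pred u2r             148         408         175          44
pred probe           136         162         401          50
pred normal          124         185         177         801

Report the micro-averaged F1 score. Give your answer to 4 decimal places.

0.5618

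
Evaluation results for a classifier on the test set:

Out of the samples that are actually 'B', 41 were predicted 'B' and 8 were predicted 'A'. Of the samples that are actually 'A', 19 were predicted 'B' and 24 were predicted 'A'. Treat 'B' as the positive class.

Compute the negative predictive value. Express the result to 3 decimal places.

NPV = TN/(TN+FN) = 24/(24+8) = 0.750

0.750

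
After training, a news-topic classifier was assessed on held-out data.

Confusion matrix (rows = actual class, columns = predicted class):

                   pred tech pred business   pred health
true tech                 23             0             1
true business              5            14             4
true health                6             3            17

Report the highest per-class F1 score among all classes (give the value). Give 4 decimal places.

Per-class F1 score (2·TP/(2·TP+FP+FN)):
  tech: TP=23, FP=5+6=11, FN=0+1=1 → 46/58 = 0.79310
  business: TP=14, FP=0+3=3, FN=5+4=9 → 28/40 = 0.70000
  health: TP=17, FP=1+4=5, FN=6+3=9 → 34/48 = 0.70833
Highest is class 'tech' with F1 score = 0.7931.

0.7931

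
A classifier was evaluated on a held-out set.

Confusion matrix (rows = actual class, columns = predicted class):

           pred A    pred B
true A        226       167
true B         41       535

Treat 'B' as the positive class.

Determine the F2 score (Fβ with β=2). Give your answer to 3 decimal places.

0.890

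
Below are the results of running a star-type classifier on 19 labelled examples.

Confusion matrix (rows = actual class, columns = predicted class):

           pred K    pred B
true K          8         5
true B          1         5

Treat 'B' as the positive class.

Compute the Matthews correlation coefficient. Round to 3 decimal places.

MCC = (TP·TN − FP·FN) / √((TP+FP)(TP+FN)(TN+FP)(TN+FN))
Numerator = 5·8 − 5·1 = 35
Denominator = √(10·6·13·9) = √7020 = 83.7854
MCC = 35 / 83.7854 = 0.418

0.418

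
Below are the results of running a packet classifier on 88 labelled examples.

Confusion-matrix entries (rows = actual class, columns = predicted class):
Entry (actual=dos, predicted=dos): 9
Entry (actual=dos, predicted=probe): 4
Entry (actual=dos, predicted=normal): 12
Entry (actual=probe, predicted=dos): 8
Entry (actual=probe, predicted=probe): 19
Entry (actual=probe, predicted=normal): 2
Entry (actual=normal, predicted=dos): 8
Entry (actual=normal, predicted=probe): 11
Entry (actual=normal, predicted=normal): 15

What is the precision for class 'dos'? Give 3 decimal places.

precision = TP/(TP+FP).
dos: TP=9, FP=8+8=16 → 9/25 = 0.3600

0.360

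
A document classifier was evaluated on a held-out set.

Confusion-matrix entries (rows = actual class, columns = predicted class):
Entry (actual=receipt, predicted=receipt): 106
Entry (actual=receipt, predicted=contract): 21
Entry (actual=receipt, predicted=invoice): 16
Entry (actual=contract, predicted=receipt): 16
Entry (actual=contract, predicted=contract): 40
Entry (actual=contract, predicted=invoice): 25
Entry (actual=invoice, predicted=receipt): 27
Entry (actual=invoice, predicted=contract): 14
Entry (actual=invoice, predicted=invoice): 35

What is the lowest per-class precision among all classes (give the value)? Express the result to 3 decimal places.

0.461

Per-class precision (TP/(TP+FP)):
  receipt: TP=106, FP=16+27=43 → 106/149 = 0.7114
  contract: TP=40, FP=21+14=35 → 40/75 = 0.5333
  invoice: TP=35, FP=16+25=41 → 35/76 = 0.4605
Lowest is class 'invoice' with precision = 0.461.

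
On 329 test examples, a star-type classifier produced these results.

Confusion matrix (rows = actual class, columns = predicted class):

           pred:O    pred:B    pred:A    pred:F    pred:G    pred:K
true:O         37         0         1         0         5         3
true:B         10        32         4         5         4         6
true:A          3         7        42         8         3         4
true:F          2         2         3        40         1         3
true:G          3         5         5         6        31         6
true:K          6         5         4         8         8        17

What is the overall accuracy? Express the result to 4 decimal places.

0.6049

Accuracy = trace / total = (37+32+42+40+31+17=199) / 329 = 199/329 = 0.6049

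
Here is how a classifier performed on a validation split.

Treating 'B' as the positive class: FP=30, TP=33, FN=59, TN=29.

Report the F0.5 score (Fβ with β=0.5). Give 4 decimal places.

Fβ = (1+β²)·TP / ((1+β²)·TP + β²·FN + FP), with β²=1/4
= 1.25·33 / (1.25·33 + 0.25·59 + 30) = 0.4797

0.4797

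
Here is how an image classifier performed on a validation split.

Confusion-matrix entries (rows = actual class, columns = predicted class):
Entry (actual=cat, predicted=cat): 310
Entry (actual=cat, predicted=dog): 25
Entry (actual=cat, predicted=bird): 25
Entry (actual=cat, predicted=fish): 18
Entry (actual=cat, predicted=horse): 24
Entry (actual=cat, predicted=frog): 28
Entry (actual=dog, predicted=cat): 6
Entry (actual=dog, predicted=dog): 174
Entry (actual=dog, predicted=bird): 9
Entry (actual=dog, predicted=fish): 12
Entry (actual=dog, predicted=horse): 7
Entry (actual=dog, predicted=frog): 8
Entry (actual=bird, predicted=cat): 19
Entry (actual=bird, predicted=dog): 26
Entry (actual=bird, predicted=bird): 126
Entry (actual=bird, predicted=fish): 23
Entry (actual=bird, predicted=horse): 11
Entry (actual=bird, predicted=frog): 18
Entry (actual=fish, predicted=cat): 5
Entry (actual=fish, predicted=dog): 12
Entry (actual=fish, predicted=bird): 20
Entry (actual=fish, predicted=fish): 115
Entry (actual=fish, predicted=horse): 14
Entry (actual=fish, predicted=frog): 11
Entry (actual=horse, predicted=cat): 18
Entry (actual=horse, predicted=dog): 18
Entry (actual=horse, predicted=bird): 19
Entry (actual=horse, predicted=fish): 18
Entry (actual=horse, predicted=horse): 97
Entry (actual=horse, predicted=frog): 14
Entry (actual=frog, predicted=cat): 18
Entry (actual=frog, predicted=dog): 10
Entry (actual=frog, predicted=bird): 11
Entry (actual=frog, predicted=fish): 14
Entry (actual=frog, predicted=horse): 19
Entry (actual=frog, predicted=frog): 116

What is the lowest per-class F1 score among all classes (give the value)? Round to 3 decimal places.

0.545

Per-class F1 score (2·TP/(2·TP+FP+FN)):
  cat: TP=310, FP=6+19+5+18+18=66, FN=25+25+18+24+28=120 → 620/806 = 0.7692
  dog: TP=174, FP=25+26+12+18+10=91, FN=6+9+12+7+8=42 → 348/481 = 0.7235
  bird: TP=126, FP=25+9+20+19+11=84, FN=19+26+23+11+18=97 → 252/433 = 0.5820
  fish: TP=115, FP=18+12+23+18+14=85, FN=5+12+20+14+11=62 → 230/377 = 0.6101
  horse: TP=97, FP=24+7+11+14+19=75, FN=18+18+19+18+14=87 → 194/356 = 0.5449
  frog: TP=116, FP=28+8+18+11+14=79, FN=18+10+11+14+19=72 → 232/383 = 0.6057
Lowest is class 'horse' with F1 score = 0.545.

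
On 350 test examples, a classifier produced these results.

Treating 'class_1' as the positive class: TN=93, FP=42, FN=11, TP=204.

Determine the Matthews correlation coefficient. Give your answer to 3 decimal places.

MCC = (TP·TN − FP·FN) / √((TP+FP)(TP+FN)(TN+FP)(TN+FN))
Numerator = 204·93 − 42·11 = 18510
Denominator = √(246·215·135·104) = √742575600 = 27250.2404
MCC = 18510 / 27250.2404 = 0.679

0.679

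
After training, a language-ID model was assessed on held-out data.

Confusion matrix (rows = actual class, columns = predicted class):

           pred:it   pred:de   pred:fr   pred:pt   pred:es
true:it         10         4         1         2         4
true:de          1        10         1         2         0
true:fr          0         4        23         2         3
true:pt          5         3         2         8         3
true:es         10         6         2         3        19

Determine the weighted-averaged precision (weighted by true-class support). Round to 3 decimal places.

0.584

Per-class precision (TP/(TP+FP)):
  it: TP=10, FP=1+0+5+10=16 → 10/26 = 0.3846
  de: TP=10, FP=4+4+3+6=17 → 10/27 = 0.3704
  fr: TP=23, FP=1+1+2+2=6 → 23/29 = 0.7931
  pt: TP=8, FP=2+2+2+3=9 → 8/17 = 0.4706
  es: TP=19, FP=4+0+3+3=10 → 19/29 = 0.6552
Weighted-precision = Σ (supportᵢ/N)·precisionᵢ with N=128: (21/128)·0.3846 + (14/128)·0.3704 + (32/128)·0.7931 + (21/128)·0.4706 + (40/128)·0.6552 = 0.584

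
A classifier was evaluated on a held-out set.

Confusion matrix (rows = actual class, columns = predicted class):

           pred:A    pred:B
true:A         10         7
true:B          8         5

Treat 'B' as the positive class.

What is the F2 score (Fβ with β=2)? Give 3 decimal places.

Fβ = (1+β²)·TP / ((1+β²)·TP + β²·FN + FP), with β²=4
= 5·5 / (5·5 + 4·8 + 7) = 0.391

0.391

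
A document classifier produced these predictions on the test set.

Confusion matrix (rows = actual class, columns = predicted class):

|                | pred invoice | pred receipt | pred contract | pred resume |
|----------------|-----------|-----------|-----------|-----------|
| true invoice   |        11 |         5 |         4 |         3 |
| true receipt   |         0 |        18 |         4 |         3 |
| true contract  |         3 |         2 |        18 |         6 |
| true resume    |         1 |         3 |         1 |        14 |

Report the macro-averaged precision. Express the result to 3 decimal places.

Per-class precision (TP/(TP+FP)):
  invoice: TP=11, FP=0+3+1=4 → 11/15 = 0.7333
  receipt: TP=18, FP=5+2+3=10 → 18/28 = 0.6429
  contract: TP=18, FP=4+4+1=9 → 18/27 = 0.6667
  resume: TP=14, FP=3+3+6=12 → 14/26 = 0.5385
Macro-precision = mean = (0.7333 + 0.6429 + 0.6667 + 0.5385) / 4 = 0.645

0.645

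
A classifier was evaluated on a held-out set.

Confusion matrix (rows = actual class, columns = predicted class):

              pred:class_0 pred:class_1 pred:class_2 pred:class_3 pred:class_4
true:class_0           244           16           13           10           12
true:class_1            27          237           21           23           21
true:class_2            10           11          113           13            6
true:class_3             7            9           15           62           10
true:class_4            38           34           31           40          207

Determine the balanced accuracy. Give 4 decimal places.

Balanced accuracy = mean of per-class recall.
  class_0: recall = 244/295 = 0.82712
  class_1: recall = 237/329 = 0.72036
  class_2: recall = 113/153 = 0.73856
  class_3: recall = 62/103 = 0.60194
  class_4: recall = 207/350 = 0.59143
Mean = (0.82712 + 0.72036 + 0.73856 + 0.60194 + 0.59143) / 5 = 0.6959

0.6959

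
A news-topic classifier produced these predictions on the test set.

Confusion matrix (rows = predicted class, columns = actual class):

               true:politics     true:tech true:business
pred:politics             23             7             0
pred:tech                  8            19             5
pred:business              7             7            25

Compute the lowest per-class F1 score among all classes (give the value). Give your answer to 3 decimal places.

0.585

Per-class F1 score (2·TP/(2·TP+FP+FN)):
  politics: TP=23, FP=7+0=7, FN=8+7=15 → 46/68 = 0.6765
  tech: TP=19, FP=8+5=13, FN=7+7=14 → 38/65 = 0.5846
  business: TP=25, FP=7+7=14, FN=0+5=5 → 50/69 = 0.7246
Lowest is class 'tech' with F1 score = 0.585.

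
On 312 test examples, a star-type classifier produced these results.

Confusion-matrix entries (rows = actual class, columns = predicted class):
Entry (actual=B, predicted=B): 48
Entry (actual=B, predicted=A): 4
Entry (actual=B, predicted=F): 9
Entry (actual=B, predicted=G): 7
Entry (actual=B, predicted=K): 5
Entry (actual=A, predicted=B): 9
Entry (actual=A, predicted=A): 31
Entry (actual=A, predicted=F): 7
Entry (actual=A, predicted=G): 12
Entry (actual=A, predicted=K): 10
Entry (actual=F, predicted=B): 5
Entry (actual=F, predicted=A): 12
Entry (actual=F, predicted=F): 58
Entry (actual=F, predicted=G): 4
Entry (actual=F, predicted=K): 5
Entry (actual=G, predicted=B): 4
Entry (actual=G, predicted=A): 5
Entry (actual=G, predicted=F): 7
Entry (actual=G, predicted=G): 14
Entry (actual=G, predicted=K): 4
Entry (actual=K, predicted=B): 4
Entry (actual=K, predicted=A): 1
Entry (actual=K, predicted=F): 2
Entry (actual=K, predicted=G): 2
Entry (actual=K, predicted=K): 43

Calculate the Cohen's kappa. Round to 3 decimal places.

0.521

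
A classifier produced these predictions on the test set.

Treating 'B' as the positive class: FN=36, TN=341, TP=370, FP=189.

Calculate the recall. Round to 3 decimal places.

0.911

Recall = TP/(TP+FN) = 370/(370+36) = 370/406 = 0.911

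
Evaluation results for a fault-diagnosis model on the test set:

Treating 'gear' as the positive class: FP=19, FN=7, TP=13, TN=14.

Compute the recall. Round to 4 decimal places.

Recall = TP/(TP+FN) = 13/(13+7) = 13/20 = 0.6500

0.6500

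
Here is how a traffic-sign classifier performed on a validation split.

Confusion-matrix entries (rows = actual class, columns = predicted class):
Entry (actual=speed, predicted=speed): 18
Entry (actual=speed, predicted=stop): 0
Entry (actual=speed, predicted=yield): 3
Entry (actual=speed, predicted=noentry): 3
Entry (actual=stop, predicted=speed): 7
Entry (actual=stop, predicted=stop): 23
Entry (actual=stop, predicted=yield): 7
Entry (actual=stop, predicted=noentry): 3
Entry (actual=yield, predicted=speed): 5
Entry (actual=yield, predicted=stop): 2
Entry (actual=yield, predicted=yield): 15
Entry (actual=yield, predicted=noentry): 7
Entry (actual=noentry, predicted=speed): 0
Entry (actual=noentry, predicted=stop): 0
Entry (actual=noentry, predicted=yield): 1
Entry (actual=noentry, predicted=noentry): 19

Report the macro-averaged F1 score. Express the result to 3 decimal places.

Per-class F1 score (2·TP/(2·TP+FP+FN)):
  speed: TP=18, FP=7+5+0=12, FN=0+3+3=6 → 36/54 = 0.6667
  stop: TP=23, FP=0+2+0=2, FN=7+7+3=17 → 46/65 = 0.7077
  yield: TP=15, FP=3+7+1=11, FN=5+2+7=14 → 30/55 = 0.5455
  noentry: TP=19, FP=3+3+7=13, FN=0+0+1=1 → 38/52 = 0.7308
Macro-F1 score = mean = (0.6667 + 0.7077 + 0.5455 + 0.7308) / 4 = 0.663

0.663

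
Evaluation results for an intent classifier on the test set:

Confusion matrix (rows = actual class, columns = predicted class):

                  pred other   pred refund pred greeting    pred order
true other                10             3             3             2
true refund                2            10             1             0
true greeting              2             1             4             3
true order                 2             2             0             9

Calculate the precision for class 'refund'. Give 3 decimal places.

0.625

Take TP from the diagonal, FP from the rest of the 'refund' prediction marginal, FN from the rest of the 'refund' actual marginal.
precision = TP/(TP+FP).
refund: TP=10, FP=3+1+2=6 → 10/16 = 0.6250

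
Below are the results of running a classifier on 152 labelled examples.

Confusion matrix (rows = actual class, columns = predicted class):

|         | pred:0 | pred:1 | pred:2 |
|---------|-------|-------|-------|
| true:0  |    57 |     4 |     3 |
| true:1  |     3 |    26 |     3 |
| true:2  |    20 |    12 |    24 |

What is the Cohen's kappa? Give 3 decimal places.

0.543

Observed agreement pₒ = trace/N = 107/152 = 0.7039
Expected agreement pₑ = Σ (rowᵢ·colᵢ)/N² = (64·80 + 32·42 + 56·30)/152² = 0.3525
κ = (pₒ − pₑ)/(1 − pₑ) = (0.7039 − 0.3525)/(1 − 0.3525) = 0.543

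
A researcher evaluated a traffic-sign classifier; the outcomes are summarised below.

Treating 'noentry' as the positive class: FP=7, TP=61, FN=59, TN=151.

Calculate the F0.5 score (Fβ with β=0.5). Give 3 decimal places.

Fβ = (1+β²)·TP / ((1+β²)·TP + β²·FN + FP), with β²=1/4
= 1.25·61 / (1.25·61 + 0.25·59 + 7) = 0.778

0.778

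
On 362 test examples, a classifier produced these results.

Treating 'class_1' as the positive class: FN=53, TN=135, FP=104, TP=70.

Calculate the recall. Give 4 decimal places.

0.5691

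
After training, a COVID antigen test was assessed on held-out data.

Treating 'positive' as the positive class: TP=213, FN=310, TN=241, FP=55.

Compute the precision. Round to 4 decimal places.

0.7948

Precision = TP/(TP+FP) = 213/(213+55) = 213/268 = 0.7948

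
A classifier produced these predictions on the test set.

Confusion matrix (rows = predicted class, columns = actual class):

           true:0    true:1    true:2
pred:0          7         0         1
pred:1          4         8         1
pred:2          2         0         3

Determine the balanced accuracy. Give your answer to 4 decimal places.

0.7128

Balanced accuracy = mean of per-class recall.
  0: recall = 7/13 = 0.53846
  1: recall = 8/8 = 1.00000
  2: recall = 3/5 = 0.60000
Mean = (0.53846 + 1.00000 + 0.60000) / 3 = 0.7128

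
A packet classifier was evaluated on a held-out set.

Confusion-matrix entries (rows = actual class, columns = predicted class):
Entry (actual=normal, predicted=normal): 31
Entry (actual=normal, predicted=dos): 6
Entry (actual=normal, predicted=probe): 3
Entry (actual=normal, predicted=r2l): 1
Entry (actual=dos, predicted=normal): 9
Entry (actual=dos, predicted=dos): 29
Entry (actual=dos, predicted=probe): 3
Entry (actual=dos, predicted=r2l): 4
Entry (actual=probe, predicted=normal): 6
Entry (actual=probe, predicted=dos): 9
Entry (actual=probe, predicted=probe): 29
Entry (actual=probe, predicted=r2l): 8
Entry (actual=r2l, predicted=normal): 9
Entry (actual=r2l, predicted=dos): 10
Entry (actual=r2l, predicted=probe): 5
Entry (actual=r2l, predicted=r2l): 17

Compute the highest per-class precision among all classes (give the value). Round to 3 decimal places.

0.725

Per-class precision (TP/(TP+FP)):
  normal: TP=31, FP=9+6+9=24 → 31/55 = 0.5636
  dos: TP=29, FP=6+9+10=25 → 29/54 = 0.5370
  probe: TP=29, FP=3+3+5=11 → 29/40 = 0.7250
  r2l: TP=17, FP=1+4+8=13 → 17/30 = 0.5667
Highest is class 'probe' with precision = 0.725.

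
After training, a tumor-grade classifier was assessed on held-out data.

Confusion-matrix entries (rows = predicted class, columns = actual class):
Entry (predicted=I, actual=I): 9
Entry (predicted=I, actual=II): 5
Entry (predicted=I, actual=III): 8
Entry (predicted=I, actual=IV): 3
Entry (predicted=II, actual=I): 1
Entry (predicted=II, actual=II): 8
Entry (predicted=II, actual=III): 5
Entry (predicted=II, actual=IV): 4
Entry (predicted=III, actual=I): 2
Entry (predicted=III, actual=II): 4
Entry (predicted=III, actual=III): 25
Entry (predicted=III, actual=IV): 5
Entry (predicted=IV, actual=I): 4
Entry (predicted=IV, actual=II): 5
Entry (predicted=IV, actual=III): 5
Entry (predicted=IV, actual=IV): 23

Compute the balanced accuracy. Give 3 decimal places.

0.541

Balanced accuracy = mean of per-class recall.
  I: recall = 9/16 = 0.5625
  II: recall = 8/22 = 0.3636
  III: recall = 25/43 = 0.5814
  IV: recall = 23/35 = 0.6571
Mean = (0.5625 + 0.3636 + 0.5814 + 0.6571) / 4 = 0.541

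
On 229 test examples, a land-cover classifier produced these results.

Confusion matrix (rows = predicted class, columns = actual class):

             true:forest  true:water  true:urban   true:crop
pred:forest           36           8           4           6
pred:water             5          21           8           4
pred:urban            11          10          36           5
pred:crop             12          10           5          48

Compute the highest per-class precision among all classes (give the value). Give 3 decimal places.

Per-class precision (TP/(TP+FP)):
  forest: TP=36, FP=8+4+6=18 → 36/54 = 0.6667
  water: TP=21, FP=5+8+4=17 → 21/38 = 0.5526
  urban: TP=36, FP=11+10+5=26 → 36/62 = 0.5806
  crop: TP=48, FP=12+10+5=27 → 48/75 = 0.6400
Highest is class 'forest' with precision = 0.667.

0.667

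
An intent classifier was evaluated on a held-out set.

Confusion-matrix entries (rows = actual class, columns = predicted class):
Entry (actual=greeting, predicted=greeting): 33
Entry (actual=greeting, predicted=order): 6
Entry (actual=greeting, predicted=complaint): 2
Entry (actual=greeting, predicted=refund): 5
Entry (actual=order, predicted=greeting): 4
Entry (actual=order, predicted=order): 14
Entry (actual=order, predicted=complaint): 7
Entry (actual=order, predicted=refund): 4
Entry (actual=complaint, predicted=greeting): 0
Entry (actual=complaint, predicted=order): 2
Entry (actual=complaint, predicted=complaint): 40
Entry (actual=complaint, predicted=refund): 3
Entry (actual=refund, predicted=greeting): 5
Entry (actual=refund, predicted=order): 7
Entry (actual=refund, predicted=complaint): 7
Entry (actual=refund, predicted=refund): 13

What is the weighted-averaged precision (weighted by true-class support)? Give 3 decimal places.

0.651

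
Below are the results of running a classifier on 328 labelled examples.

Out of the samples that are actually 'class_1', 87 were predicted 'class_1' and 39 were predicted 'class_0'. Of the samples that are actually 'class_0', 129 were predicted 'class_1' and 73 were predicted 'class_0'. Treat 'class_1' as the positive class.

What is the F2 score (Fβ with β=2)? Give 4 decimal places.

0.6042

Fβ = (1+β²)·TP / ((1+β²)·TP + β²·FN + FP), with β²=4
= 5·87 / (5·87 + 4·39 + 129) = 0.6042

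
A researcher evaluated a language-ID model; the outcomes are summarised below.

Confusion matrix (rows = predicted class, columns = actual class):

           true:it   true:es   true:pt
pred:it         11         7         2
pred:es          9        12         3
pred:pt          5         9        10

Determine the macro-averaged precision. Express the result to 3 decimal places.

0.489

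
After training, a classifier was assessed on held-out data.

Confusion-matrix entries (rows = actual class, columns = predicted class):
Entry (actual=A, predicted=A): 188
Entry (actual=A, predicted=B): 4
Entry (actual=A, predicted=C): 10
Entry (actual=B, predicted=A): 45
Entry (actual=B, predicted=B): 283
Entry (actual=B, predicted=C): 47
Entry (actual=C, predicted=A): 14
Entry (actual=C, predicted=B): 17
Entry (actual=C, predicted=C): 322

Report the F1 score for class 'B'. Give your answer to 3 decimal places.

0.834

F1 score = 2·TP/(2·TP+FP+FN).
B: TP=283, FP=4+17=21, FN=45+47=92 → 566/679 = 0.8336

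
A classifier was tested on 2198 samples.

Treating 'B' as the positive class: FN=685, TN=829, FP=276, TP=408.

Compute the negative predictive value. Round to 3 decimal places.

NPV = TN/(TN+FN) = 829/(829+685) = 0.548

0.548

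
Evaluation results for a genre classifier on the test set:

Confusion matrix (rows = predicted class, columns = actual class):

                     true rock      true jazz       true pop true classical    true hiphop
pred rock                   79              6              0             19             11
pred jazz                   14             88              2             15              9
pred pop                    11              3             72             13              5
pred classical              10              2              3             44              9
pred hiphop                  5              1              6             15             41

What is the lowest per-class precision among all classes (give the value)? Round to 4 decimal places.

Per-class precision (TP/(TP+FP)):
  rock: TP=79, FP=6+0+19+11=36 → 79/115 = 0.68696
  jazz: TP=88, FP=14+2+15+9=40 → 88/128 = 0.68750
  pop: TP=72, FP=11+3+13+5=32 → 72/104 = 0.69231
  classical: TP=44, FP=10+2+3+9=24 → 44/68 = 0.64706
  hiphop: TP=41, FP=5+1+6+15=27 → 41/68 = 0.60294
Lowest is class 'hiphop' with precision = 0.6029.

0.6029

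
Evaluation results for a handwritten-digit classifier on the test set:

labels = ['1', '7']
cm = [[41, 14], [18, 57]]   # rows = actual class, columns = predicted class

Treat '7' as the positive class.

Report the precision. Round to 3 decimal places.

0.803

Precision = TP/(TP+FP) = 57/(57+14) = 57/71 = 0.803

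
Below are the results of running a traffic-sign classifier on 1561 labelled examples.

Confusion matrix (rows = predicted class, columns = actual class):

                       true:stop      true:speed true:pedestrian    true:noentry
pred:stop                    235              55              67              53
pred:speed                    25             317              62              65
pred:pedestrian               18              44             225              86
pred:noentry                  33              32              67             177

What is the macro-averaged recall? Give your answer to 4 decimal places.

0.6156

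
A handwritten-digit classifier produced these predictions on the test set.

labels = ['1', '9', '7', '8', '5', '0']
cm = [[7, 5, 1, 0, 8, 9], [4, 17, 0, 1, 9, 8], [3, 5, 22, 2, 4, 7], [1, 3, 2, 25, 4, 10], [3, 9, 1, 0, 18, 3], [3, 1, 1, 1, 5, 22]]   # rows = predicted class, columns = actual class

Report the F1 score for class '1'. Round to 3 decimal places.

One-vs-rest for '1': TP = diagonal; FP = other classes predicted '1'; FN = '1' predicted as other.
F1 score = 2·TP/(2·TP+FP+FN).
1: TP=7, FP=5+1+0+8+9=23, FN=4+3+1+3+3=14 → 14/51 = 0.2745

0.275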